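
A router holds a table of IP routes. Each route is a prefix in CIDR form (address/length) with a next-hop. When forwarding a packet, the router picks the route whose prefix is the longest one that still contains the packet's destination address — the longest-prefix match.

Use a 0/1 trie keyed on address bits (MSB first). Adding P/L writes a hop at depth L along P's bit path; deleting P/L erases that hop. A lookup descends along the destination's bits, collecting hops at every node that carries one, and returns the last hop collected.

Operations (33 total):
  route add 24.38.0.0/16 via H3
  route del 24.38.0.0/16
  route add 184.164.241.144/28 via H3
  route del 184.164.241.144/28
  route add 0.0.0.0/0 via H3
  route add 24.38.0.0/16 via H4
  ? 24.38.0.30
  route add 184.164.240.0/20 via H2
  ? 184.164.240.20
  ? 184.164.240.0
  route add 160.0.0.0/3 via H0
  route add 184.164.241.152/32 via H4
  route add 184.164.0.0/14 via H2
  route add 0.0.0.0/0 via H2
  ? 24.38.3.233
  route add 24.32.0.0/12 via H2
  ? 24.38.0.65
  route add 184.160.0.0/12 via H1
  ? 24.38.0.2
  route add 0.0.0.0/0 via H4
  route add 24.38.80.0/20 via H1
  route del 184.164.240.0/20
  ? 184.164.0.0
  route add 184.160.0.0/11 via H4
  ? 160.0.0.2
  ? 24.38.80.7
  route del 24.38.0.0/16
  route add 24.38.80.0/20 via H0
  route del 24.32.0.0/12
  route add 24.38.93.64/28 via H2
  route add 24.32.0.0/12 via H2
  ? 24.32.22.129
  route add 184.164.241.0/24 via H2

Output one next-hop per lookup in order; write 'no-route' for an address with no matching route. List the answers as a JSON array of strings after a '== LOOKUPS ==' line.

Trace:
  + 24.38.0.0/16 (H3) depth=16
  del 24.38.0.0/16 (clear depth 16)
  + 184.164.241.144/28 (H3) depth=28
  del 184.164.241.144/28 (clear depth 28)
  + 0.0.0.0/0 (H3) depth=0
  + 24.38.0.0/16 (H4) depth=16
  lookup 24.38.0.30: bits 0001100000100110 walk d0:H3→d1:-→d2:-→d3:-→d4:-→d5:-→d6:-→d7:-→d8:-→d9:-→d10:-→d11:-→d12:-→d13:-→d14:-→d15:-→d16:H4 -> H4
  + 184.164.240.0/20 (H2) depth=20
  lookup 184.164.240.20: bits 10111000101001001111000 walk d0:H3→d1:-→d2:-→d3:-→d4:-→d5:-→d6:-→d7:-→d8:-→d9:-→d10:-→d11:-→d12:-→d13:-→d14:-→d15:-→d16:-→d17:-→d18:-→d19:-→d20:H2→d21:-→d22:-→d23:- -> H2
  lookup 184.164.240.0: bits 10111000101001001111000 walk d0:H3→d1:-→d2:-→d3:-→d4:-→d5:-→d6:-→d7:-→d8:-→d9:-→d10:-→d11:-→d12:-→d13:-→d14:-→d15:-→d16:-→d17:-→d18:-→d19:-→d20:H2→d21:-→d22:-→d23:- -> H2
  + 160.0.0.0/3 (H0) depth=3
  + 184.164.241.152/32 (H4) depth=32
  + 184.164.0.0/14 (H2) depth=14
  + 0.0.0.0/0 (H2) depth=0
  lookup 24.38.3.233: bits 0001100000100110 walk d0:H2→d1:-→d2:-→d3:-→d4:-→d5:-→d6:-→d7:-→d8:-→d9:-→d10:-→d11:-→d12:-→d13:-→d14:-→d15:-→d16:H4 -> H4
  + 24.32.0.0/12 (H2) depth=12
  lookup 24.38.0.65: bits 0001100000100110 walk d0:H2→d1:-→d2:-→d3:-→d4:-→d5:-→d6:-→d7:-→d8:-→d9:-→d10:-→d11:-→d12:H2→d13:-→d14:-→d15:-→d16:H4 -> H4
  + 184.160.0.0/12 (H1) depth=12
  lookup 24.38.0.2: bits 0001100000100110 walk d0:H2→d1:-→d2:-→d3:-→d4:-→d5:-→d6:-→d7:-→d8:-→d9:-→d10:-→d11:-→d12:H2→d13:-→d14:-→d15:-→d16:H4 -> H4
  + 0.0.0.0/0 (H4) depth=0
  + 24.38.80.0/20 (H1) depth=20
  del 184.164.240.0/20 (clear depth 20)
  lookup 184.164.0.0: bits 1011100010100100 walk d0:H4→d1:-→d2:-→d3:H0→d4:-→d5:-→d6:-→d7:-→d8:-→d9:-→d10:-→d11:-→d12:H1→d13:-→d14:H2→d15:-→d16:- -> H2
  + 184.160.0.0/11 (H4) depth=11
  lookup 160.0.0.2: bits 101 walk d0:H4→d1:-→d2:-→d3:H0 -> H0
  lookup 24.38.80.7: bits 00011000001001100101 walk d0:H4→d1:-→d2:-→d3:-→d4:-→d5:-→d6:-→d7:-→d8:-→d9:-→d10:-→d11:-→d12:H2→d13:-→d14:-→d15:-→d16:H4→d17:-→d18:-→d19:-→d20:H1 -> H1
  del 24.38.0.0/16 (clear depth 16)
  + 24.38.80.0/20 (H0) depth=20
  del 24.32.0.0/12 (clear depth 12)
  + 24.38.93.64/28 (H2) depth=28
  + 24.32.0.0/12 (H2) depth=12
  lookup 24.32.22.129: bits 0001100000100 walk d0:H4→d1:-→d2:-→d3:-→d4:-→d5:-→d6:-→d7:-→d8:-→d9:-→d10:-→d11:-→d12:H2→d13:- -> H2
  + 184.164.241.0/24 (H2) depth=24

== LOOKUPS ==
["H4","H2","H2","H4","H4","H4","H2","H0","H1","H2"]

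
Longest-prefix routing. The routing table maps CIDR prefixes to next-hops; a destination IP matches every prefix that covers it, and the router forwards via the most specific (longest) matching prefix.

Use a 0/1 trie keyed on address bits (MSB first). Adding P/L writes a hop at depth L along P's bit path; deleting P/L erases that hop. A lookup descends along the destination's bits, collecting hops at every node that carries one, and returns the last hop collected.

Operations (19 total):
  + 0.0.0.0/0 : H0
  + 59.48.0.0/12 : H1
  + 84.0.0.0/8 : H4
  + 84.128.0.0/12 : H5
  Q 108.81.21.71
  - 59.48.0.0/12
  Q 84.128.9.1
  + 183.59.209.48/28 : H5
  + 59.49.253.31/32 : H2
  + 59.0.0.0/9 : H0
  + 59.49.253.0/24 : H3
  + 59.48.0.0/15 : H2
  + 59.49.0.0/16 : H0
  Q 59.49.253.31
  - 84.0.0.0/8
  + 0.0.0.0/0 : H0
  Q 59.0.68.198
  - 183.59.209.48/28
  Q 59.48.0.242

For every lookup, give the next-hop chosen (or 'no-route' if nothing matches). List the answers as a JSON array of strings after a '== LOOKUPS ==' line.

Trace:
  + 0.0.0.0/0 (H0) depth=0
  + 59.48.0.0/12 (H1) depth=12
  + 84.0.0.0/8 (H4) depth=8
  + 84.128.0.0/12 (H5) depth=12
  Q 108.81.21.71: descend 01 ; hops seen [H0] ; pick H0
  del 59.48.0.0/12 (clear depth 12)
  Q 84.128.9.1: descend 010101001000 ; hops seen [H0,H4,H5] ; pick H5
  + 183.59.209.48/28 (H5) depth=28
  + 59.49.253.31/32 (H2) depth=32
  + 59.0.0.0/9 (H0) depth=9
  + 59.49.253.0/24 (H3) depth=24
  + 59.48.0.0/15 (H2) depth=15
  + 59.49.0.0/16 (H0) depth=16
  Q 59.49.253.31: descend 00111011001100011111110100011111 ; hops seen [H0,H0,H2,H0,H3,H2] ; pick H2
  del 84.0.0.0/8 (clear depth 8)
  + 0.0.0.0/0 (H0) depth=0
  Q 59.0.68.198: descend 0011101100 ; hops seen [H0,H0] ; pick H0
  del 183.59.209.48/28 (clear depth 28)
  Q 59.48.0.242: descend 001110110011000 ; hops seen [H0,H0,H2] ; pick H2

== LOOKUPS ==
["H0","H5","H2","H0","H2"]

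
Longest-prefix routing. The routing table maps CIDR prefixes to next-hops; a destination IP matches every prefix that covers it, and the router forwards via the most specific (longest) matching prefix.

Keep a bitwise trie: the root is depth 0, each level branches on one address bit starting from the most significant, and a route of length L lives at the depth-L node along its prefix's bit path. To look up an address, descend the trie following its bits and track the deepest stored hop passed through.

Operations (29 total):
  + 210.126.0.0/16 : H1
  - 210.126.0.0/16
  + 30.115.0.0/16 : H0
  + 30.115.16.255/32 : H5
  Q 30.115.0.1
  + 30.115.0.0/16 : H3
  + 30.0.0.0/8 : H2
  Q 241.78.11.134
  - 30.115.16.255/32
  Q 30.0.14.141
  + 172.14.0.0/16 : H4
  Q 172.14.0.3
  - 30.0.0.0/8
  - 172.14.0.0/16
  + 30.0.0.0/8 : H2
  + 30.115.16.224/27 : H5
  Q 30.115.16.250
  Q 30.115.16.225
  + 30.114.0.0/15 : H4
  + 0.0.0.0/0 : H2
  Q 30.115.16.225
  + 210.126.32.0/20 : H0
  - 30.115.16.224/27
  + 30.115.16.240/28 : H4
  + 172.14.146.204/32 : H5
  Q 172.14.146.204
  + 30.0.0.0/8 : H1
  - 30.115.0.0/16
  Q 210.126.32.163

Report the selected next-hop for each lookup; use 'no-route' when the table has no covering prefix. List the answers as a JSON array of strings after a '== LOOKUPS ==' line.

Trace:
  + 210.126.0.0/16 (H1) depth=16
  del 210.126.0.0/16 (clear depth 16)
  + 30.115.0.0/16 (H0) depth=16
  + 30.115.16.255/32 (H5) depth=32
  lookup 30.115.0.1: bits 0001111001110011000 walk d0:-→d1:-→d2:-→d3:-→d4:-→d5:-→d6:-→d7:-→d8:-→d9:-→d10:-→d11:-→d12:-→d13:-→d14:-→d15:-→d16:H0→d17:-→d18:-→d19:- -> H0
  + 30.115.0.0/16 (H3) depth=16
  + 30.0.0.0/8 (H2) depth=8
  lookup 241.78.11.134: bits 11 walk d0:-→d1:-→d2:- -> no-route
  del 30.115.16.255/32 (clear depth 32)
  lookup 30.0.14.141: bits 000111100 walk d0:-→d1:-→d2:-→d3:-→d4:-→d5:-→d6:-→d7:-→d8:H2→d9:- -> H2
  + 172.14.0.0/16 (H4) depth=16
  lookup 172.14.0.3: bits 1010110000001110 walk d0:-→d1:-→d2:-→d3:-→d4:-→d5:-→d6:-→d7:-→d8:-→d9:-→d10:-→d11:-→d12:-→d13:-→d14:-→d15:-→d16:H4 -> H4
  del 30.0.0.0/8 (clear depth 8)
  del 172.14.0.0/16 (clear depth 16)
  + 30.0.0.0/8 (H2) depth=8
  + 30.115.16.224/27 (H5) depth=27
  lookup 30.115.16.250: bits 00011110011100110001000011111 walk d0:-→d1:-→d2:-→d3:-→d4:-→d5:-→d6:-→d7:-→d8:H2→d9:-→d10:-→d11:-→d12:-→d13:-→d14:-→d15:-→d16:H3→d17:-→d18:-→d19:-→d20:-→d21:-→d22:-→d23:-→d24:-→d25:-→d26:-→d27:H5→d28:-→d29:- -> H5
  lookup 30.115.16.225: bits 000111100111001100010000111 walk d0:-→d1:-→d2:-→d3:-→d4:-→d5:-→d6:-→d7:-→d8:H2→d9:-→d10:-→d11:-→d12:-→d13:-→d14:-→d15:-→d16:H3→d17:-→d18:-→d19:-→d20:-→d21:-→d22:-→d23:-→d24:-→d25:-→d26:-→d27:H5 -> H5
  + 30.114.0.0/15 (H4) depth=15
  + 0.0.0.0/0 (H2) depth=0
  lookup 30.115.16.225: bits 000111100111001100010000111 walk d0:H2→d1:-→d2:-→d3:-→d4:-→d5:-→d6:-→d7:-→d8:H2→d9:-→d10:-→d11:-→d12:-→d13:-→d14:-→d15:H4→d16:H3→d17:-→d18:-→d19:-→d20:-→d21:-→d22:-→d23:-→d24:-→d25:-→d26:-→d27:H5 -> H5
  + 210.126.32.0/20 (H0) depth=20
  del 30.115.16.224/27 (clear depth 27)
  + 30.115.16.240/28 (H4) depth=28
  + 172.14.146.204/32 (H5) depth=32
  lookup 172.14.146.204: bits 10101100000011101001001011001100 walk d0:H2→d1:-→d2:-→d3:-→d4:-→d5:-→d6:-→d7:-→d8:-→d9:-→d10:-→d11:-→d12:-→d13:-→d14:-→d15:-→d16:-→d17:-→d18:-→d19:-→d20:-→d21:-→d22:-→d23:-→d24:-→d25:-→d26:-→d27:-→d28:-→d29:-→d30:-→d31:-→d32:H5 -> H5
  + 30.0.0.0/8 (H1) depth=8
  del 30.115.0.0/16 (clear depth 16)
  lookup 210.126.32.163: bits 11010010011111100010 walk d0:H2→d1:-→d2:-→d3:-→d4:-→d5:-→d6:-→d7:-→d8:-→d9:-→d10:-→d11:-→d12:-→d13:-→d14:-→d15:-→d16:-→d17:-→d18:-→d19:-→d20:H0 -> H0

== LOOKUPS ==
["H0","no-route","H2","H4","H5","H5","H5","H5","H0"]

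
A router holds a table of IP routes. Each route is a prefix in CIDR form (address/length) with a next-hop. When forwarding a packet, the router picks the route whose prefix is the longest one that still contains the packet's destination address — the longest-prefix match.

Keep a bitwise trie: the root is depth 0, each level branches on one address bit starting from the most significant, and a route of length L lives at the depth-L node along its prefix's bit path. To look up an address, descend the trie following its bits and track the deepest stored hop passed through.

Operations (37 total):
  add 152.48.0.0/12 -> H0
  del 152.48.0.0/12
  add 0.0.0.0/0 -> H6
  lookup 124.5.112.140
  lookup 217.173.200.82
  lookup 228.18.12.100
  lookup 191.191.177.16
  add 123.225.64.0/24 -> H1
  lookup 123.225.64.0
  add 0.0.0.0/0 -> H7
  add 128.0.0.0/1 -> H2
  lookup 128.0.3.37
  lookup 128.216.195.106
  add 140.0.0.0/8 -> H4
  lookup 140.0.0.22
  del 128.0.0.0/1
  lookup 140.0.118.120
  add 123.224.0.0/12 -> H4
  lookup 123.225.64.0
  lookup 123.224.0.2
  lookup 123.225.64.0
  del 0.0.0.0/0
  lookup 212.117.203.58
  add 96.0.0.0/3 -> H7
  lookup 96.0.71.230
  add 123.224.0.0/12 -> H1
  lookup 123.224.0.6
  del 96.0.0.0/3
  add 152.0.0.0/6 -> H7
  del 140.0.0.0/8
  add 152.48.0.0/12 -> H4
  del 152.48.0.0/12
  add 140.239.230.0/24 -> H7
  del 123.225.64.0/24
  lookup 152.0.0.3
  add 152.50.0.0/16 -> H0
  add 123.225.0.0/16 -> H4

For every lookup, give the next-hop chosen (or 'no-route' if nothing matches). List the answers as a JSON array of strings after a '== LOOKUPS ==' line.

Trace:
  + 152.48.0.0/12 (H0) depth=12
  del 152.48.0.0/12 (clear depth 12)
  + 0.0.0.0/0 (H6) depth=0
  Q 124.5.112.140: descend ε ; hops seen [H6] ; pick H6
  Q 217.173.200.82: descend 1 ; hops seen [H6] ; pick H6
  Q 228.18.12.100: descend 1 ; hops seen [H6] ; pick H6
  Q 191.191.177.16: descend 10 ; hops seen [H6] ; pick H6
  + 123.225.64.0/24 (H1) depth=24
  Q 123.225.64.0: descend 011110111110000101000000 ; hops seen [H6,H1] ; pick H1
  + 0.0.0.0/0 (H7) depth=0
  + 128.0.0.0/1 (H2) depth=1
  Q 128.0.3.37: descend 100 ; hops seen [H7,H2] ; pick H2
  Q 128.216.195.106: descend 100 ; hops seen [H7,H2] ; pick H2
  + 140.0.0.0/8 (H4) depth=8
  Q 140.0.0.22: descend 10001100 ; hops seen [H7,H2,H4] ; pick H4
  del 128.0.0.0/1 (clear depth 1)
  Q 140.0.118.120: descend 10001100 ; hops seen [H7,H4] ; pick H4
  + 123.224.0.0/12 (H4) depth=12
  Q 123.225.64.0: descend 011110111110000101000000 ; hops seen [H7,H4,H1] ; pick H1
  Q 123.224.0.2: descend 011110111110000 ; hops seen [H7,H4] ; pick H4
  Q 123.225.64.0: descend 011110111110000101000000 ; hops seen [H7,H4,H1] ; pick H1
  del 0.0.0.0/0 (clear depth 0)
  Q 212.117.203.58: descend 1 ; hops seen [∅] ; pick no-route
  + 96.0.0.0/3 (H7) depth=3
  Q 96.0.71.230: descend 011 ; hops seen [H7] ; pick H7
  + 123.224.0.0/12 (H1) depth=12
  Q 123.224.0.6: descend 011110111110000 ; hops seen [H7,H1] ; pick H1
  del 96.0.0.0/3 (clear depth 3)
  + 152.0.0.0/6 (H7) depth=6
  del 140.0.0.0/8 (clear depth 8)
  + 152.48.0.0/12 (H4) depth=12
  del 152.48.0.0/12 (clear depth 12)
  + 140.239.230.0/24 (H7) depth=24
  del 123.225.64.0/24 (clear depth 24)
  Q 152.0.0.3: descend 1001100000 ; hops seen [H7] ; pick H7
  + 152.50.0.0/16 (H0) depth=16
  + 123.225.0.0/16 (H4) depth=16

== LOOKUPS ==
["H6","H6","H6","H6","H1","H2","H2","H4","H4","H1","H4","H1","no-route","H7","H1","H7"]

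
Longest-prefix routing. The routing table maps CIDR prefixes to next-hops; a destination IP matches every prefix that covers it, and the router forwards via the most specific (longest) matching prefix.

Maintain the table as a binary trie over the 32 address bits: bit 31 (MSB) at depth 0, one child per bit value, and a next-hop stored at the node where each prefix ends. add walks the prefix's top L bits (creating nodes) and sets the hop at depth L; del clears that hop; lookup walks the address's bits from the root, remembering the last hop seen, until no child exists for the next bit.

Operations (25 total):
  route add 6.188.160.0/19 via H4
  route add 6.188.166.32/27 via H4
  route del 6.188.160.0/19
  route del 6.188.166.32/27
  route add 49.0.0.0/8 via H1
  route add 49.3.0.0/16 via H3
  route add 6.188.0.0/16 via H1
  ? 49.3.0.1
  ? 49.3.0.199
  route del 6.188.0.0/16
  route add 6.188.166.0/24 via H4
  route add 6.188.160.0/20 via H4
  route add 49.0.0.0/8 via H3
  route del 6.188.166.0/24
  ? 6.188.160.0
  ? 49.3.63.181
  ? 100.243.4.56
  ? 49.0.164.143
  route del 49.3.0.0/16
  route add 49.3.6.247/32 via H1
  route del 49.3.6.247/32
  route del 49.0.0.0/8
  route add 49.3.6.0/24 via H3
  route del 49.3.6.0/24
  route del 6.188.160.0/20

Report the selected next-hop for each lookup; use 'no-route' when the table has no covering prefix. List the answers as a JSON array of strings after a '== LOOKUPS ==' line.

Trace:
  add 6.188.160.0/19 -> H4 at depth 19
  add 6.188.166.32/27 -> H4 at depth 27
  del 6.188.160.0/19 (clear depth 19)
  del 6.188.166.32/27 (clear depth 27)
  add 49.0.0.0/8 -> H1 at depth 8
  add 49.3.0.0/16 -> H3 at depth 16
  add 6.188.0.0/16 -> H1 at depth 16
  Q 49.3.0.1: descend 0011000100000011 ; hops seen [H1,H3] ; pick H3
  Q 49.3.0.199: descend 0011000100000011 ; hops seen [H1,H3] ; pick H3
  del 6.188.0.0/16 (clear depth 16)
  add 6.188.166.0/24 -> H4 at depth 24
  add 6.188.160.0/20 -> H4 at depth 20
  add 49.0.0.0/8 -> H3 at depth 8
  del 6.188.166.0/24 (clear depth 24)
  Q 6.188.160.0: descend 000001101011110010100 ; hops seen [H4] ; pick H4
  Q 49.3.63.181: descend 0011000100000011 ; hops seen [H3,H3] ; pick H3
  Q 100.243.4.56: descend 0 ; hops seen [∅] ; pick no-route
  Q 49.0.164.143: descend 00110001000000 ; hops seen [H3] ; pick H3
  del 49.3.0.0/16 (clear depth 16)
  add 49.3.6.247/32 -> H1 at depth 32
  del 49.3.6.247/32 (clear depth 32)
  del 49.0.0.0/8 (clear depth 8)
  add 49.3.6.0/24 -> H3 at depth 24
  del 49.3.6.0/24 (clear depth 24)
  del 6.188.160.0/20 (clear depth 20)

== LOOKUPS ==
["H3","H3","H4","H3","no-route","H3"]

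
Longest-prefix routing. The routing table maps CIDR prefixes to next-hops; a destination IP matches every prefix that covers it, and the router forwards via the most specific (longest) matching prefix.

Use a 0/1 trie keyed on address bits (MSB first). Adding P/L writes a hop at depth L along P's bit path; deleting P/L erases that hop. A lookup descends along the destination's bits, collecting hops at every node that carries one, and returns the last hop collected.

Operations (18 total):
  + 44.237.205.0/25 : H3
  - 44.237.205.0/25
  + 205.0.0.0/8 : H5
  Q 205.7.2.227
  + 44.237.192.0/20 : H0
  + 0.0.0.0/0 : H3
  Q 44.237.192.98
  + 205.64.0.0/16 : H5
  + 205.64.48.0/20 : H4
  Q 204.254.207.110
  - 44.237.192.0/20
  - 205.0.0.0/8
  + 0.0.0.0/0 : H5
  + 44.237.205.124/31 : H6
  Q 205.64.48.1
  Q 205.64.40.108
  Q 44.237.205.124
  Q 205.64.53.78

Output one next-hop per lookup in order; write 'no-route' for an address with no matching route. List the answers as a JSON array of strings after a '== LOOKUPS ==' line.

Trace:
  + 44.237.205.0/25 (H3) depth=25
  - 44.237.205.0/25 clear@25
  + 205.0.0.0/8 (H5) depth=8
  lookup 205.7.2.227: bits 11001101 walk d0:-→d1:-→d2:-→d3:-→d4:-→d5:-→d6:-→d7:-→d8:H5 -> H5
  + 44.237.192.0/20 (H0) depth=20
  + 0.0.0.0/0 (H3) depth=0
  lookup 44.237.192.98: bits 00101100111011011100 walk d0:H3→d1:-→d2:-→d3:-→d4:-→d5:-→d6:-→d7:-→d8:-→d9:-→d10:-→d11:-→d12:-→d13:-→d14:-→d15:-→d16:-→d17:-→d18:-→d19:-→d20:H0 -> H0
  + 205.64.0.0/16 (H5) depth=16
  + 205.64.48.0/20 (H4) depth=20
  lookup 204.254.207.110: bits 1100110 walk d0:H3→d1:-→d2:-→d3:-→d4:-→d5:-→d6:-→d7:- -> H3
  - 44.237.192.0/20 clear@20
  - 205.0.0.0/8 clear@8
  + 0.0.0.0/0 (H5) depth=0
  + 44.237.205.124/31 (H6) depth=31
  lookup 205.64.48.1: bits 11001101010000000011 walk d0:H5→d1:-→d2:-→d3:-→d4:-→d5:-→d6:-→d7:-→d8:-→d9:-→d10:-→d11:-→d12:-→d13:-→d14:-→d15:-→d16:H5→d17:-→d18:-→d19:-→d20:H4 -> H4
  lookup 205.64.40.108: bits 1100110101000000001 walk d0:H5→d1:-→d2:-→d3:-→d4:-→d5:-→d6:-→d7:-→d8:-→d9:-→d10:-→d11:-→d12:-→d13:-→d14:-→d15:-→d16:H5→d17:-→d18:-→d19:- -> H5
  lookup 44.237.205.124: bits 0010110011101101110011010111110 walk d0:H5→d1:-→d2:-→d3:-→d4:-→d5:-→d6:-→d7:-→d8:-→d9:-→d10:-→d11:-→d12:-→d13:-→d14:-→d15:-→d16:-→d17:-→d18:-→d19:-→d20:-→d21:-→d22:-→d23:-→d24:-→d25:-→d26:-→d27:-→d28:-→d29:-→d30:-→d31:H6 -> H6
  lookup 205.64.53.78: bits 11001101010000000011 walk d0:H5→d1:-→d2:-→d3:-→d4:-→d5:-→d6:-→d7:-→d8:-→d9:-→d10:-→d11:-→d12:-→d13:-→d14:-→d15:-→d16:H5→d17:-→d18:-→d19:-→d20:H4 -> H4

== LOOKUPS ==
["H5","H0","H3","H4","H5","H6","H4"]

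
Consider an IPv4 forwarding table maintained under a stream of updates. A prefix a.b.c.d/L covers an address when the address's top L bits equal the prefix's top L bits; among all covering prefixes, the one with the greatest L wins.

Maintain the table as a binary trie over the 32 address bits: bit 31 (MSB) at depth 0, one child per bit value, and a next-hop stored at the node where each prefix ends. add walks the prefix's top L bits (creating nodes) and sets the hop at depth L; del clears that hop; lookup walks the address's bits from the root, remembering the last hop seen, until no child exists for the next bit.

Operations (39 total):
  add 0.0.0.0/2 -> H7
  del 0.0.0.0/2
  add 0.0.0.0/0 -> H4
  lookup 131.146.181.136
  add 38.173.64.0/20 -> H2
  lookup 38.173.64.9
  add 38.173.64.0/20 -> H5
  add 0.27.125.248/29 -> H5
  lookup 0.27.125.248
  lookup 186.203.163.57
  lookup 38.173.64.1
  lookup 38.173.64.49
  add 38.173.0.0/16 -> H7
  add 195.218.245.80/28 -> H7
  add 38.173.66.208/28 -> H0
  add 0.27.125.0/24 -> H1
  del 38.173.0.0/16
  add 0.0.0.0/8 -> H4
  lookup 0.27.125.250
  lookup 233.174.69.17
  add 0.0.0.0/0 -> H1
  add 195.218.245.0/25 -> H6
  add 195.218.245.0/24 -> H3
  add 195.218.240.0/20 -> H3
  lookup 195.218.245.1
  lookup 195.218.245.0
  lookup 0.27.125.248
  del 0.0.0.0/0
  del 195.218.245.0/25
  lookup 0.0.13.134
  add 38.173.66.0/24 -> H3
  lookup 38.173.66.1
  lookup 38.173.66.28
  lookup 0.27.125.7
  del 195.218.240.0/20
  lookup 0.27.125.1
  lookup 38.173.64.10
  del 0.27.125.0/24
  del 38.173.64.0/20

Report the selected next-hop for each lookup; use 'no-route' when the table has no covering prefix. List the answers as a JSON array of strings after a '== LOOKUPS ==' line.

Process each operation:
  add 0.0.0.0/2 -> H7 at depth 2
  - 0.0.0.0/2 clear@2
  add 0.0.0.0/0 -> H4 at depth 0
  ? 131.146.181.136  path d0:H4  best=H4
  add 38.173.64.0/20 -> H2 at depth 20
  ? 38.173.64.9  path d0:H4→d1:-→d2:-→d3:-→d4:-→d5:-→d6:-→d7:-→d8:-→d9:-→d10:-→d11:-→d12:-→d13:-→d14:-→d15:-→d16:-→d17:-→d18:-→d19:-→d20:H2  best=H2
  add 38.173.64.0/20 -> H5 at depth 20
  add 0.27.125.248/29 -> H5 at depth 29
  ? 0.27.125.248  path d0:H4→d1:-→d2:-→d3:-→d4:-→d5:-→d6:-→d7:-→d8:-→d9:-→d10:-→d11:-→d12:-→d13:-→d14:-→d15:-→d16:-→d17:-→d18:-→d19:-→d20:-→d21:-→d22:-→d23:-→d24:-→d25:-→d26:-→d27:-→d28:-→d29:H5  best=H5
  ? 186.203.163.57  path d0:H4  best=H4
  ? 38.173.64.1  path d0:H4→d1:-→d2:-→d3:-→d4:-→d5:-→d6:-→d7:-→d8:-→d9:-→d10:-→d11:-→d12:-→d13:-→d14:-→d15:-→d16:-→d17:-→d18:-→d19:-→d20:H5  best=H5
  ? 38.173.64.49  path d0:H4→d1:-→d2:-→d3:-→d4:-→d5:-→d6:-→d7:-→d8:-→d9:-→d10:-→d11:-→d12:-→d13:-→d14:-→d15:-→d16:-→d17:-→d18:-→d19:-→d20:H5  best=H5
  add 38.173.0.0/16 -> H7 at depth 16
  add 195.218.245.80/28 -> H7 at depth 28
  add 38.173.66.208/28 -> H0 at depth 28
  add 0.27.125.0/24 -> H1 at depth 24
  - 38.173.0.0/16 clear@16
  add 0.0.0.0/8 -> H4 at depth 8
  ? 0.27.125.250  path d0:H4→d1:-→d2:-→d3:-→d4:-→d5:-→d6:-→d7:-→d8:H4→d9:-→d10:-→d11:-→d12:-→d13:-→d14:-→d15:-→d16:-→d17:-→d18:-→d19:-→d20:-→d21:-→d22:-→d23:-→d24:H1→d25:-→d26:-→d27:-→d28:-→d29:H5  best=H5
  ? 233.174.69.17  path d0:H4→d1:-→d2:-  best=H4
  add 0.0.0.0/0 -> H1 at depth 0
  add 195.218.245.0/25 -> H6 at depth 25
  add 195.218.245.0/24 -> H3 at depth 24
  add 195.218.240.0/20 -> H3 at depth 20
  ? 195.218.245.1  path d0:H1→d1:-→d2:-→d3:-→d4:-→d5:-→d6:-→d7:-→d8:-→d9:-→d10:-→d11:-→d12:-→d13:-→d14:-→d15:-→d16:-→d17:-→d18:-→d19:-→d20:H3→d21:-→d22:-→d23:-→d24:H3→d25:H6  best=H6
  ? 195.218.245.0  path d0:H1→d1:-→d2:-→d3:-→d4:-→d5:-→d6:-→d7:-→d8:-→d9:-→d10:-→d11:-→d12:-→d13:-→d14:-→d15:-→d16:-→d17:-→d18:-→d19:-→d20:H3→d21:-→d22:-→d23:-→d24:H3→d25:H6  best=H6
  ? 0.27.125.248  path d0:H1→d1:-→d2:-→d3:-→d4:-→d5:-→d6:-→d7:-→d8:H4→d9:-→d10:-→d11:-→d12:-→d13:-→d14:-→d15:-→d16:-→d17:-→d18:-→d19:-→d20:-→d21:-→d22:-→d23:-→d24:H1→d25:-→d26:-→d27:-→d28:-→d29:H5  best=H5
  - 0.0.0.0/0 clear@0
  - 195.218.245.0/25 clear@25
  ? 0.0.13.134  path d0:-→d1:-→d2:-→d3:-→d4:-→d5:-→d6:-→d7:-→d8:H4→d9:-→d10:-→d11:-  best=H4
  add 38.173.66.0/24 -> H3 at depth 24
  ? 38.173.66.1  path d0:-→d1:-→d2:-→d3:-→d4:-→d5:-→d6:-→d7:-→d8:-→d9:-→d10:-→d11:-→d12:-→d13:-→d14:-→d15:-→d16:-→d17:-→d18:-→d19:-→d20:H5→d21:-→d22:-→d23:-→d24:H3  best=H3
  ? 38.173.66.28  path d0:-→d1:-→d2:-→d3:-→d4:-→d5:-→d6:-→d7:-→d8:-→d9:-→d10:-→d11:-→d12:-→d13:-→d14:-→d15:-→d16:-→d17:-→d18:-→d19:-→d20:H5→d21:-→d22:-→d23:-→d24:H3  best=H3
  ? 0.27.125.7  path d0:-→d1:-→d2:-→d3:-→d4:-→d5:-→d6:-→d7:-→d8:H4→d9:-→d10:-→d11:-→d12:-→d13:-→d14:-→d15:-→d16:-→d17:-→d18:-→d19:-→d20:-→d21:-→d22:-→d23:-→d24:H1  best=H1
  - 195.218.240.0/20 clear@20
  ? 0.27.125.1  path d0:-→d1:-→d2:-→d3:-→d4:-→d5:-→d6:-→d7:-→d8:H4→d9:-→d10:-→d11:-→d12:-→d13:-→d14:-→d15:-→d16:-→d17:-→d18:-→d19:-→d20:-→d21:-→d22:-→d23:-→d24:H1  best=H1
  ? 38.173.64.10  path d0:-→d1:-→d2:-→d3:-→d4:-→d5:-→d6:-→d7:-→d8:-→d9:-→d10:-→d11:-→d12:-→d13:-→d14:-→d15:-→d16:-→d17:-→d18:-→d19:-→d20:H5→d21:-→d22:-  best=H5
  - 0.27.125.0/24 clear@24
  - 38.173.64.0/20 clear@20

== LOOKUPS ==
["H4","H2","H5","H4","H5","H5","H5","H4","H6","H6","H5","H4","H3","H3","H1","H1","H5"]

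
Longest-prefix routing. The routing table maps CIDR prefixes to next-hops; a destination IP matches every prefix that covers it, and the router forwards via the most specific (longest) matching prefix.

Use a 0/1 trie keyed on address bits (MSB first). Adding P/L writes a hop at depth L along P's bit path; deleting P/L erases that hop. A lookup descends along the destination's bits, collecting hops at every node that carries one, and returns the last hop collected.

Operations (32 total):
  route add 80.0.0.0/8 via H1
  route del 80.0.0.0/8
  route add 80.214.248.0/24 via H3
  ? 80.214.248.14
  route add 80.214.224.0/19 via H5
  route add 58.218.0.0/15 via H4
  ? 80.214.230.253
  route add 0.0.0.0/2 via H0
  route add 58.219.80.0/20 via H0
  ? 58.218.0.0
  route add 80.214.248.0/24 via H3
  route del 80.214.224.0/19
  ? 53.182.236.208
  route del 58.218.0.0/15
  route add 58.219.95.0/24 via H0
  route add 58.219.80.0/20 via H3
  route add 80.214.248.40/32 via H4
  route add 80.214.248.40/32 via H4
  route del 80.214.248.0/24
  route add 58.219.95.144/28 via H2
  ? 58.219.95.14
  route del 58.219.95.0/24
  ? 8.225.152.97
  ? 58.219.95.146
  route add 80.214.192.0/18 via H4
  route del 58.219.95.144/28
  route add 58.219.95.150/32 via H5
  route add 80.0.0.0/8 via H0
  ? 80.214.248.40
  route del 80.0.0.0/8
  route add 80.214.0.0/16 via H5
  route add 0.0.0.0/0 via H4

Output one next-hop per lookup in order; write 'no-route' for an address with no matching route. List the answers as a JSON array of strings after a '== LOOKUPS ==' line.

Process each operation:
  add 80.0.0.0/8 -> H1 at depth 8
  - 80.0.0.0/8 clear@8
  add 80.214.248.0/24 -> H3 at depth 24
  lookup 80.214.248.14: bits 010100001101011011111000 walk d0:-→d1:-→d2:-→d3:-→d4:-→d5:-→d6:-→d7:-→d8:-→d9:-→d10:-→d11:-→d12:-→d13:-→d14:-→d15:-→d16:-→d17:-→d18:-→d19:-→d20:-→d21:-→d22:-→d23:-→d24:H3 -> H3
  add 80.214.224.0/19 -> H5 at depth 19
  add 58.218.0.0/15 -> H4 at depth 15
  lookup 80.214.230.253: bits 0101000011010110111 walk d0:-→d1:-→d2:-→d3:-→d4:-→d5:-→d6:-→d7:-→d8:-→d9:-→d10:-→d11:-→d12:-→d13:-→d14:-→d15:-→d16:-→d17:-→d18:-→d19:H5 -> H5
  add 0.0.0.0/2 -> H0 at depth 2
  add 58.219.80.0/20 -> H0 at depth 20
  lookup 58.218.0.0: bits 001110101101101 walk d0:-→d1:-→d2:H0→d3:-→d4:-→d5:-→d6:-→d7:-→d8:-→d9:-→d10:-→d11:-→d12:-→d13:-→d14:-→d15:H4 -> H4
  add 80.214.248.0/24 -> H3 at depth 24
  - 80.214.224.0/19 clear@19
  lookup 53.182.236.208: bits 0011 walk d0:-→d1:-→d2:H0→d3:-→d4:- -> H0
  - 58.218.0.0/15 clear@15
  add 58.219.95.0/24 -> H0 at depth 24
  add 58.219.80.0/20 -> H3 at depth 20
  add 80.214.248.40/32 -> H4 at depth 32
  add 80.214.248.40/32 -> H4 at depth 32
  - 80.214.248.0/24 clear@24
  add 58.219.95.144/28 -> H2 at depth 28
  lookup 58.219.95.14: bits 001110101101101101011111 walk d0:-→d1:-→d2:H0→d3:-→d4:-→d5:-→d6:-→d7:-→d8:-→d9:-→d10:-→d11:-→d12:-→d13:-→d14:-→d15:-→d16:-→d17:-→d18:-→d19:-→d20:H3→d21:-→d22:-→d23:-→d24:H0 -> H0
  - 58.219.95.0/24 clear@24
  lookup 8.225.152.97: bits 00 walk d0:-→d1:-→d2:H0 -> H0
  lookup 58.219.95.146: bits 0011101011011011010111111001 walk d0:-→d1:-→d2:H0→d3:-→d4:-→d5:-→d6:-→d7:-→d8:-→d9:-→d10:-→d11:-→d12:-→d13:-→d14:-→d15:-→d16:-→d17:-→d18:-→d19:-→d20:H3→d21:-→d22:-→d23:-→d24:-→d25:-→d26:-→d27:-→d28:H2 -> H2
  add 80.214.192.0/18 -> H4 at depth 18
  - 58.219.95.144/28 clear@28
  add 58.219.95.150/32 -> H5 at depth 32
  add 80.0.0.0/8 -> H0 at depth 8
  lookup 80.214.248.40: bits 01010000110101101111100000101000 walk d0:-→d1:-→d2:-→d3:-→d4:-→d5:-→d6:-→d7:-→d8:H0→d9:-→d10:-→d11:-→d12:-→d13:-→d14:-→d15:-→d16:-→d17:-→d18:H4→d19:-→d20:-→d21:-→d22:-→d23:-→d24:-→d25:-→d26:-→d27:-→d28:-→d29:-→d30:-→d31:-→d32:H4 -> H4
  - 80.0.0.0/8 clear@8
  add 80.214.0.0/16 -> H5 at depth 16
  add 0.0.0.0/0 -> H4 at depth 0

== LOOKUPS ==
["H3","H5","H4","H0","H0","H0","H2","H4"]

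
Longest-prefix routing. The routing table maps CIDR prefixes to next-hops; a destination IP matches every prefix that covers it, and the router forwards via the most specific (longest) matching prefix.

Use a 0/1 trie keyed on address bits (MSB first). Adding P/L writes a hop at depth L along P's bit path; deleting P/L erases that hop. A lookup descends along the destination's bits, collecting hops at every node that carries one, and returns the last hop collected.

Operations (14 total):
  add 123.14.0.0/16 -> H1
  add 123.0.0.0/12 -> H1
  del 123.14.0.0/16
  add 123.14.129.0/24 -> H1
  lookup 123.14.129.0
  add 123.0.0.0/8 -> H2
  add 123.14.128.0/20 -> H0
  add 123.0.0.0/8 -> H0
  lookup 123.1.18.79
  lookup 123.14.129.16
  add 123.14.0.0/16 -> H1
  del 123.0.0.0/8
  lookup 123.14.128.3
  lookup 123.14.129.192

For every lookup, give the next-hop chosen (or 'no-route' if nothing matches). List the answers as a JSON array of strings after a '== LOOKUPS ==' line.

Trace:
  add 123.14.0.0/16 -> H1 at depth 16
  add 123.0.0.0/12 -> H1 at depth 12
  del 123.14.0.0/16 (clear depth 16)
  add 123.14.129.0/24 -> H1 at depth 24
  Q 123.14.129.0: descend 011110110000111010000001 ; hops seen [H1,H1] ; pick H1
  add 123.0.0.0/8 -> H2 at depth 8
  add 123.14.128.0/20 -> H0 at depth 20
  add 123.0.0.0/8 -> H0 at depth 8
  Q 123.1.18.79: descend 011110110000 ; hops seen [H0,H1] ; pick H1
  Q 123.14.129.16: descend 011110110000111010000001 ; hops seen [H0,H1,H0,H1] ; pick H1
  add 123.14.0.0/16 -> H1 at depth 16
  del 123.0.0.0/8 (clear depth 8)
  Q 123.14.128.3: descend 01111011000011101000000 ; hops seen [H1,H1,H0] ; pick H0
  Q 123.14.129.192: descend 011110110000111010000001 ; hops seen [H1,H1,H0,H1] ; pick H1

== LOOKUPS ==
["H1","H1","H1","H0","H1"]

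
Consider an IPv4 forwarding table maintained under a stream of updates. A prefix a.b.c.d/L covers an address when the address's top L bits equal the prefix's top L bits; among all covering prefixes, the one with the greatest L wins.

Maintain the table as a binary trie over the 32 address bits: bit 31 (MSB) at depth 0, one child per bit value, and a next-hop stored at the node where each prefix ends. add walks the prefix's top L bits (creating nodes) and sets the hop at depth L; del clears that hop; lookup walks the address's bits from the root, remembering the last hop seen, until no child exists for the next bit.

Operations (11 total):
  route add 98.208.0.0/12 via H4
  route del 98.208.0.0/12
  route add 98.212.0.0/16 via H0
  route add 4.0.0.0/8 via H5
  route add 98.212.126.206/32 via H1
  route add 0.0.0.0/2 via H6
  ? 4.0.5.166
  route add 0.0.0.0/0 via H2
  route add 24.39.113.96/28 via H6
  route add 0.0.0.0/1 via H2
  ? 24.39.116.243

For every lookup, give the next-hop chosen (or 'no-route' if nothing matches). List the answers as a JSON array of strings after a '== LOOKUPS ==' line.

Apply in order:
  + 98.208.0.0/12 (H4) depth=12
  del 98.208.0.0/12 (clear depth 12)
  + 98.212.0.0/16 (H0) depth=16
  + 4.0.0.0/8 (H5) depth=8
  + 98.212.126.206/32 (H1) depth=32
  + 0.0.0.0/2 (H6) depth=2
  lookup 4.0.5.166: bits 00000100 walk d0:-→d1:-→d2:H6→d3:-→d4:-→d5:-→d6:-→d7:-→d8:H5 -> H5
  + 0.0.0.0/0 (H2) depth=0
  + 24.39.113.96/28 (H6) depth=28
  + 0.0.0.0/1 (H2) depth=1
  lookup 24.39.116.243: bits 000110000010011101110 walk d0:H2→d1:H2→d2:H6→d3:-→d4:-→d5:-→d6:-→d7:-→d8:-→d9:-→d10:-→d11:-→d12:-→d13:-→d14:-→d15:-→d16:-→d17:-→d18:-→d19:-→d20:-→d21:- -> H6

== LOOKUPS ==
["H5","H6"]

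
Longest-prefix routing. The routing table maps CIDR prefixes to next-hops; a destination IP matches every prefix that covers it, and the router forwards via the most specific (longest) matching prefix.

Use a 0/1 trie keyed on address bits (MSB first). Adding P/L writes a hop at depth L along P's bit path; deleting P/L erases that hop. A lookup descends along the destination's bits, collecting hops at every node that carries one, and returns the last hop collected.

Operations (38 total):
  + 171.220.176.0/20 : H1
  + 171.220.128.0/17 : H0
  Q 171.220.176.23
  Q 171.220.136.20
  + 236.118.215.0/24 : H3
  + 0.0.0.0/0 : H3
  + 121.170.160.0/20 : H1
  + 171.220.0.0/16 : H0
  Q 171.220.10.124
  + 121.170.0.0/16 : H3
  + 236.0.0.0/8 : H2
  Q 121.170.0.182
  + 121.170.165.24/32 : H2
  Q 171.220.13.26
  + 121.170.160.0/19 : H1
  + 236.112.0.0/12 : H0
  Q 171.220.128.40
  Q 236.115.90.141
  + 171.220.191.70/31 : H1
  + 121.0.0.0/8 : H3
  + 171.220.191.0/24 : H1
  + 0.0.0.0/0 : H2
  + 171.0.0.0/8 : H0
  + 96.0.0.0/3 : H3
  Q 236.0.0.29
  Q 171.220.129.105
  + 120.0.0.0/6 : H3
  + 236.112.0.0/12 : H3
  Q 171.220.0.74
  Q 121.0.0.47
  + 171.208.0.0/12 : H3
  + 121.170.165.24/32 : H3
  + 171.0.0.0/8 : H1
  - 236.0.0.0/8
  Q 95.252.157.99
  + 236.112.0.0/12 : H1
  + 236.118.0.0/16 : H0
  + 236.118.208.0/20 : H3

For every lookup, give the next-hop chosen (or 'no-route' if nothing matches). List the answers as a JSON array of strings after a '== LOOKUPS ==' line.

Trace:
  add 171.220.176.0/20 -> H1 at depth 20
  add 171.220.128.0/17 -> H0 at depth 17
  lookup 171.220.176.23: bits 10101011110111001011 walk d0:-→d1:-→d2:-→d3:-→d4:-→d5:-→d6:-→d7:-→d8:-→d9:-→d10:-→d11:-→d12:-→d13:-→d14:-→d15:-→d16:-→d17:H0→d18:-→d19:-→d20:H1 -> H1
  lookup 171.220.136.20: bits 101010111101110010 walk d0:-→d1:-→d2:-→d3:-→d4:-→d5:-→d6:-→d7:-→d8:-→d9:-→d10:-→d11:-→d12:-→d13:-→d14:-→d15:-→d16:-→d17:H0→d18:- -> H0
  add 236.118.215.0/24 -> H3 at depth 24
  add 0.0.0.0/0 -> H3 at depth 0
  add 121.170.160.0/20 -> H1 at depth 20
  add 171.220.0.0/16 -> H0 at depth 16
  lookup 171.220.10.124: bits 1010101111011100 walk d0:H3→d1:-→d2:-→d3:-→d4:-→d5:-→d6:-→d7:-→d8:-→d9:-→d10:-→d11:-→d12:-→d13:-→d14:-→d15:-→d16:H0 -> H0
  add 121.170.0.0/16 -> H3 at depth 16
  add 236.0.0.0/8 -> H2 at depth 8
  lookup 121.170.0.182: bits 0111100110101010 walk d0:H3→d1:-→d2:-→d3:-→d4:-→d5:-→d6:-→d7:-→d8:-→d9:-→d10:-→d11:-→d12:-→d13:-→d14:-→d15:-→d16:H3 -> H3
  add 121.170.165.24/32 -> H2 at depth 32
  lookup 171.220.13.26: bits 1010101111011100 walk d0:H3→d1:-→d2:-→d3:-→d4:-→d5:-→d6:-→d7:-→d8:-→d9:-→d10:-→d11:-→d12:-→d13:-→d14:-→d15:-→d16:H0 -> H0
  add 121.170.160.0/19 -> H1 at depth 19
  add 236.112.0.0/12 -> H0 at depth 12
  lookup 171.220.128.40: bits 101010111101110010 walk d0:H3→d1:-→d2:-→d3:-→d4:-→d5:-→d6:-→d7:-→d8:-→d9:-→d10:-→d11:-→d12:-→d13:-→d14:-→d15:-→d16:H0→d17:H0→d18:- -> H0
  lookup 236.115.90.141: bits 1110110001110 walk d0:H3→d1:-→d2:-→d3:-→d4:-→d5:-→d6:-→d7:-→d8:H2→d9:-→d10:-→d11:-→d12:H0→d13:- -> H0
  add 171.220.191.70/31 -> H1 at depth 31
  add 121.0.0.0/8 -> H3 at depth 8
  add 171.220.191.0/24 -> H1 at depth 24
  add 0.0.0.0/0 -> H2 at depth 0
  add 171.0.0.0/8 -> H0 at depth 8
  add 96.0.0.0/3 -> H3 at depth 3
  lookup 236.0.0.29: bits 111011000 walk d0:H2→d1:-→d2:-→d3:-→d4:-→d5:-→d6:-→d7:-→d8:H2→d9:- -> H2
  lookup 171.220.129.105: bits 101010111101110010 walk d0:H2→d1:-→d2:-→d3:-→d4:-→d5:-→d6:-→d7:-→d8:H0→d9:-→d10:-→d11:-→d12:-→d13:-→d14:-→d15:-→d16:H0→d17:H0→d18:- -> H0
  add 120.0.0.0/6 -> H3 at depth 6
  add 236.112.0.0/12 -> H3 at depth 12
  lookup 171.220.0.74: bits 1010101111011100 walk d0:H2→d1:-→d2:-→d3:-→d4:-→d5:-→d6:-→d7:-→d8:H0→d9:-→d10:-→d11:-→d12:-→d13:-→d14:-→d15:-→d16:H0 -> H0
  lookup 121.0.0.47: bits 01111001 walk d0:H2→d1:-→d2:-→d3:H3→d4:-→d5:-→d6:H3→d7:-→d8:H3 -> H3
  add 171.208.0.0/12 -> H3 at depth 12
  add 121.170.165.24/32 -> H3 at depth 32
  add 171.0.0.0/8 -> H1 at depth 8
  - 236.0.0.0/8 clear@8
  lookup 95.252.157.99: bits 01 walk d0:H2→d1:-→d2:- -> H2
  add 236.112.0.0/12 -> H1 at depth 12
  add 236.118.0.0/16 -> H0 at depth 16
  add 236.118.208.0/20 -> H3 at depth 20

== LOOKUPS ==
["H1","H0","H0","H3","H0","H0","H0","H2","H0","H0","H3","H2"]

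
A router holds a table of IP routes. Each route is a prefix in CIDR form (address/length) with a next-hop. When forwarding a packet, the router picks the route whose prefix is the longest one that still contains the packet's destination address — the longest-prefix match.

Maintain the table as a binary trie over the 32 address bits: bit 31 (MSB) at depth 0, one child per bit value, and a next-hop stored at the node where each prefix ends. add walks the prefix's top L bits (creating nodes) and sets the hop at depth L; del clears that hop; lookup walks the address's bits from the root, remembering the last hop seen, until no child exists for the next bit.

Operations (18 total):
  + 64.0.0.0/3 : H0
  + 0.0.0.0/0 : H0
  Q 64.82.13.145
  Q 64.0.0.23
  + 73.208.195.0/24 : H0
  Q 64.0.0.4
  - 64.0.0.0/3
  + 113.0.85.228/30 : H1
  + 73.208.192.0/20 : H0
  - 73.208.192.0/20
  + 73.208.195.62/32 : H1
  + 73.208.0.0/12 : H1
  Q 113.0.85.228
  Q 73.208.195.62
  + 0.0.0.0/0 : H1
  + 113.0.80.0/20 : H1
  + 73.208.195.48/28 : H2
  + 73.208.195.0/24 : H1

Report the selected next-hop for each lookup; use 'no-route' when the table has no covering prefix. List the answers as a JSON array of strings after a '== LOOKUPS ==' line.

Apply in order:
  + 64.0.0.0/3 (H0) depth=3
  + 0.0.0.0/0 (H0) depth=0
  Q 64.82.13.145: descend 010 ; hops seen [H0,H0] ; pick H0
  Q 64.0.0.23: descend 010 ; hops seen [H0,H0] ; pick H0
  + 73.208.195.0/24 (H0) depth=24
  Q 64.0.0.4: descend 0100 ; hops seen [H0,H0] ; pick H0
  del 64.0.0.0/3 (clear depth 3)
  + 113.0.85.228/30 (H1) depth=30
  + 73.208.192.0/20 (H0) depth=20
  del 73.208.192.0/20 (clear depth 20)
  + 73.208.195.62/32 (H1) depth=32
  + 73.208.0.0/12 (H1) depth=12
  Q 113.0.85.228: descend 011100010000000001010101111001 ; hops seen [H0,H1] ; pick H1
  Q 73.208.195.62: descend 01001001110100001100001100111110 ; hops seen [H0,H1,H0,H1] ; pick H1
  + 0.0.0.0/0 (H1) depth=0
  + 113.0.80.0/20 (H1) depth=20
  + 73.208.195.48/28 (H2) depth=28
  + 73.208.195.0/24 (H1) depth=24

== LOOKUPS ==
["H0","H0","H0","H1","H1"]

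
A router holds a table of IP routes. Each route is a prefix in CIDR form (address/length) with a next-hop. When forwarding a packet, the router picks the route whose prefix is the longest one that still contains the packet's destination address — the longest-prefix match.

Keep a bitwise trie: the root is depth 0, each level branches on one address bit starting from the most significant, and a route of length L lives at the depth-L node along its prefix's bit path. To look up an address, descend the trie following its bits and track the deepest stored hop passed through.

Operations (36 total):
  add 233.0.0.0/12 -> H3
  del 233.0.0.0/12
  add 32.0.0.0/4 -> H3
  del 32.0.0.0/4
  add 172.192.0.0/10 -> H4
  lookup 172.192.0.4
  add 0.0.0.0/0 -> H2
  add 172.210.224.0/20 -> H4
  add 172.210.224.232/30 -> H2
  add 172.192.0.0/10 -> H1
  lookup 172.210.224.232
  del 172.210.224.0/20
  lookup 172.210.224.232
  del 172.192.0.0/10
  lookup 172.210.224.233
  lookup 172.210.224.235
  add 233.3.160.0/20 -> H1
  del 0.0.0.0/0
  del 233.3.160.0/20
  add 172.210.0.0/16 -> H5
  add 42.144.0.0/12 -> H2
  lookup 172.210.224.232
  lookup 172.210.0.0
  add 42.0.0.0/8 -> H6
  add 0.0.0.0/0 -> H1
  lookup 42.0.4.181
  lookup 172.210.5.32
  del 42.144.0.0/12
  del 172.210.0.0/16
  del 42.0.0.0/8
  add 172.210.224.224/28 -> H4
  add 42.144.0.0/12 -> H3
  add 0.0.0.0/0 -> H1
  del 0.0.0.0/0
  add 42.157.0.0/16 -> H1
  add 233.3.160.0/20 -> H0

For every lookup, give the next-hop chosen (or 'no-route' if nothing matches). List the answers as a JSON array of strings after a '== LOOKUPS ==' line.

Apply in order:
  add 233.0.0.0/12 -> H3 at depth 12
  del 233.0.0.0/12 (clear depth 12)
  add 32.0.0.0/4 -> H3 at depth 4
  del 32.0.0.0/4 (clear depth 4)
  add 172.192.0.0/10 -> H4 at depth 10
  Q 172.192.0.4: descend 1010110011 ; hops seen [H4] ; pick H4
  add 0.0.0.0/0 -> H2 at depth 0
  add 172.210.224.0/20 -> H4 at depth 20
  add 172.210.224.232/30 -> H2 at depth 30
  add 172.192.0.0/10 -> H1 at depth 10
  Q 172.210.224.232: descend 101011001101001011100000111010 ; hops seen [H2,H1,H4,H2] ; pick H2
  del 172.210.224.0/20 (clear depth 20)
  Q 172.210.224.232: descend 101011001101001011100000111010 ; hops seen [H2,H1,H2] ; pick H2
  del 172.192.0.0/10 (clear depth 10)
  Q 172.210.224.233: descend 101011001101001011100000111010 ; hops seen [H2,H2] ; pick H2
  Q 172.210.224.235: descend 101011001101001011100000111010 ; hops seen [H2,H2] ; pick H2
  add 233.3.160.0/20 -> H1 at depth 20
  del 0.0.0.0/0 (clear depth 0)
  del 233.3.160.0/20 (clear depth 20)
  add 172.210.0.0/16 -> H5 at depth 16
  add 42.144.0.0/12 -> H2 at depth 12
  Q 172.210.224.232: descend 101011001101001011100000111010 ; hops seen [H5,H2] ; pick H2
  Q 172.210.0.0: descend 1010110011010010 ; hops seen [H5] ; pick H5
  add 42.0.0.0/8 -> H6 at depth 8
  add 0.0.0.0/0 -> H1 at depth 0
  Q 42.0.4.181: descend 00101010 ; hops seen [H1,H6] ; pick H6
  Q 172.210.5.32: descend 1010110011010010 ; hops seen [H1,H5] ; pick H5
  del 42.144.0.0/12 (clear depth 12)
  del 172.210.0.0/16 (clear depth 16)
  del 42.0.0.0/8 (clear depth 8)
  add 172.210.224.224/28 -> H4 at depth 28
  add 42.144.0.0/12 -> H3 at depth 12
  add 0.0.0.0/0 -> H1 at depth 0
  del 0.0.0.0/0 (clear depth 0)
  add 42.157.0.0/16 -> H1 at depth 16
  add 233.3.160.0/20 -> H0 at depth 20

== LOOKUPS ==
["H4","H2","H2","H2","H2","H2","H5","H6","H5"]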